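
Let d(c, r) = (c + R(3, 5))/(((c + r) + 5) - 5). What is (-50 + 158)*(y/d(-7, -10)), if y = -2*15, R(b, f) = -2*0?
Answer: -55080/7 ≈ -7868.6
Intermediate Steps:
R(b, f) = 0
y = -30
d(c, r) = c/(c + r) (d(c, r) = (c + 0)/(((c + r) + 5) - 5) = c/((5 + c + r) - 5) = c/(c + r))
(-50 + 158)*(y/d(-7, -10)) = (-50 + 158)*(-30/((-7/(-7 - 10)))) = 108*(-30/((-7/(-17)))) = 108*(-30/((-7*(-1/17)))) = 108*(-30/7/17) = 108*(-30*17/7) = 108*(-510/7) = -55080/7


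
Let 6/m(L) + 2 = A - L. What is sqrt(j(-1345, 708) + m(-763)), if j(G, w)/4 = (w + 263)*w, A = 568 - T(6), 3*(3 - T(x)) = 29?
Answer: sqrt(44152079647854)/4007 ≈ 1658.3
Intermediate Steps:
T(x) = -20/3 (T(x) = 3 - 1/3*29 = 3 - 29/3 = -20/3)
A = 1724/3 (A = 568 - 1*(-20/3) = 568 + 20/3 = 1724/3 ≈ 574.67)
j(G, w) = 4*w*(263 + w) (j(G, w) = 4*((w + 263)*w) = 4*((263 + w)*w) = 4*(w*(263 + w)) = 4*w*(263 + w))
m(L) = 6/(1718/3 - L) (m(L) = 6/(-2 + (1724/3 - L)) = 6/(1718/3 - L))
sqrt(j(-1345, 708) + m(-763)) = sqrt(4*708*(263 + 708) - 18/(-1718 + 3*(-763))) = sqrt(4*708*971 - 18/(-1718 - 2289)) = sqrt(2749872 - 18/(-4007)) = sqrt(2749872 - 18*(-1/4007)) = sqrt(2749872 + 18/4007) = sqrt(11018737122/4007) = sqrt(44152079647854)/4007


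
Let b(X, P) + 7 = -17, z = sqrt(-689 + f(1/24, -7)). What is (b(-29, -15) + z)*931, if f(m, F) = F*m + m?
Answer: -22344 + 931*I*sqrt(2757)/2 ≈ -22344.0 + 24442.0*I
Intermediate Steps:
f(m, F) = m + F*m
z = I*sqrt(2757)/2 (z = sqrt(-689 + (1 - 7)/24) = sqrt(-689 + (1/24)*(-6)) = sqrt(-689 - 1/4) = sqrt(-2757/4) = I*sqrt(2757)/2 ≈ 26.254*I)
b(X, P) = -24 (b(X, P) = -7 - 17 = -24)
(b(-29, -15) + z)*931 = (-24 + I*sqrt(2757)/2)*931 = -22344 + 931*I*sqrt(2757)/2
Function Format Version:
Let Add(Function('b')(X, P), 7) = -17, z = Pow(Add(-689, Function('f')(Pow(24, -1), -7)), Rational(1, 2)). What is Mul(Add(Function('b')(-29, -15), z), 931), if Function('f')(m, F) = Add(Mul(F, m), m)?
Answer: Add(-22344, Mul(Rational(931, 2), I, Pow(2757, Rational(1, 2)))) ≈ Add(-22344., Mul(24442., I))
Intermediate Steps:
Function('f')(m, F) = Add(m, Mul(F, m))
z = Mul(Rational(1, 2), I, Pow(2757, Rational(1, 2))) (z = Pow(Add(-689, Mul(Pow(24, -1), Add(1, -7))), Rational(1, 2)) = Pow(Add(-689, Mul(Rational(1, 24), -6)), Rational(1, 2)) = Pow(Add(-689, Rational(-1, 4)), Rational(1, 2)) = Pow(Rational(-2757, 4), Rational(1, 2)) = Mul(Rational(1, 2), I, Pow(2757, Rational(1, 2))) ≈ Mul(26.254, I))
Function('b')(X, P) = -24 (Function('b')(X, P) = Add(-7, -17) = -24)
Mul(Add(Function('b')(-29, -15), z), 931) = Mul(Add(-24, Mul(Rational(1, 2), I, Pow(2757, Rational(1, 2)))), 931) = Add(-22344, Mul(Rational(931, 2), I, Pow(2757, Rational(1, 2))))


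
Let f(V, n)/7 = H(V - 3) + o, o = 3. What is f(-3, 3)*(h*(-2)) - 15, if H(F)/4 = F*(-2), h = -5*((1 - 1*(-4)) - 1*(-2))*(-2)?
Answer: -49995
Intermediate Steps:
h = 70 (h = -5*((1 + 4) + 2)*(-2) = -5*(5 + 2)*(-2) = -5*7*(-2) = -35*(-2) = 70)
H(F) = -8*F (H(F) = 4*(F*(-2)) = 4*(-2*F) = -8*F)
f(V, n) = 189 - 56*V (f(V, n) = 7*(-8*(V - 3) + 3) = 7*(-8*(-3 + V) + 3) = 7*((24 - 8*V) + 3) = 7*(27 - 8*V) = 189 - 56*V)
f(-3, 3)*(h*(-2)) - 15 = (189 - 56*(-3))*(70*(-2)) - 15 = (189 + 168)*(-140) - 15 = 357*(-140) - 15 = -49980 - 15 = -49995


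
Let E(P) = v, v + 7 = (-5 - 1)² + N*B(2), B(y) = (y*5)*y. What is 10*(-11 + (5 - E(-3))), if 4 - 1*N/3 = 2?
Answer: -1550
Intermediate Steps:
N = 6 (N = 12 - 3*2 = 12 - 6 = 6)
B(y) = 5*y² (B(y) = (5*y)*y = 5*y²)
v = 149 (v = -7 + ((-5 - 1)² + 6*(5*2²)) = -7 + ((-6)² + 6*(5*4)) = -7 + (36 + 6*20) = -7 + (36 + 120) = -7 + 156 = 149)
E(P) = 149
10*(-11 + (5 - E(-3))) = 10*(-11 + (5 - 1*149)) = 10*(-11 + (5 - 149)) = 10*(-11 - 144) = 10*(-155) = -1550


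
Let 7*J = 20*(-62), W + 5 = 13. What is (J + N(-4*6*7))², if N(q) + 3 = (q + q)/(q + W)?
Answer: 155326369/4900 ≈ 31699.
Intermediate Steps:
W = 8 (W = -5 + 13 = 8)
J = -1240/7 (J = (20*(-62))/7 = (⅐)*(-1240) = -1240/7 ≈ -177.14)
N(q) = -3 + 2*q/(8 + q) (N(q) = -3 + (q + q)/(q + 8) = -3 + (2*q)/(8 + q) = -3 + 2*q/(8 + q))
(J + N(-4*6*7))² = (-1240/7 + (-24 - (-4*6)*7)/(8 - 4*6*7))² = (-1240/7 + (-24 - (-24)*7)/(8 - 24*7))² = (-1240/7 + (-24 - 1*(-168))/(8 - 168))² = (-1240/7 + (-24 + 168)/(-160))² = (-1240/7 - 1/160*144)² = (-1240/7 - 9/10)² = (-12463/70)² = 155326369/4900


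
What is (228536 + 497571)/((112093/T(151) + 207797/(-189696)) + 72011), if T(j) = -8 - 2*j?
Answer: 21349636988160/2106666786281 ≈ 10.134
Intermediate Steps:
(228536 + 497571)/((112093/T(151) + 207797/(-189696)) + 72011) = (228536 + 497571)/((112093/(-8 - 2*151) + 207797/(-189696)) + 72011) = 726107/((112093/(-8 - 302) + 207797*(-1/189696)) + 72011) = 726107/((112093/(-310) - 207797/189696) + 72011) = 726107/((112093*(-1/310) - 207797/189696) + 72011) = 726107/((-112093/310 - 207797/189696) + 72011) = 726107/(-10664005399/29402880 + 72011) = 726107/(2106666786281/29402880) = 726107*(29402880/2106666786281) = 21349636988160/2106666786281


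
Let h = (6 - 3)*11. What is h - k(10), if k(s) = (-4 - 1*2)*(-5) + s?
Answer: -7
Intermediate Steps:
k(s) = 30 + s (k(s) = (-4 - 2)*(-5) + s = -6*(-5) + s = 30 + s)
h = 33 (h = 3*11 = 33)
h - k(10) = 33 - (30 + 10) = 33 - 1*40 = 33 - 40 = -7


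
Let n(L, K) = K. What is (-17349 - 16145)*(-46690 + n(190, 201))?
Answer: 1557102566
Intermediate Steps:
(-17349 - 16145)*(-46690 + n(190, 201)) = (-17349 - 16145)*(-46690 + 201) = -33494*(-46489) = 1557102566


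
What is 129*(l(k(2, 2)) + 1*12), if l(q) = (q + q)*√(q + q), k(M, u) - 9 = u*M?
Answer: 1548 + 3354*√26 ≈ 18650.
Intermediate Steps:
k(M, u) = 9 + M*u (k(M, u) = 9 + u*M = 9 + M*u)
l(q) = 2*√2*q^(3/2) (l(q) = (2*q)*√(2*q) = (2*q)*(√2*√q) = 2*√2*q^(3/2))
129*(l(k(2, 2)) + 1*12) = 129*(2*√2*(9 + 2*2)^(3/2) + 1*12) = 129*(2*√2*(9 + 4)^(3/2) + 12) = 129*(2*√2*13^(3/2) + 12) = 129*(2*√2*(13*√13) + 12) = 129*(26*√26 + 12) = 129*(12 + 26*√26) = 1548 + 3354*√26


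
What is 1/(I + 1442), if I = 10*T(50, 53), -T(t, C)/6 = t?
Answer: -1/1558 ≈ -0.00064185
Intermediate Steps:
T(t, C) = -6*t
I = -3000 (I = 10*(-6*50) = 10*(-300) = -3000)
1/(I + 1442) = 1/(-3000 + 1442) = 1/(-1558) = -1/1558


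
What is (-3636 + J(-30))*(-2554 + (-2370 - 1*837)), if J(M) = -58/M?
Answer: 314037871/15 ≈ 2.0936e+7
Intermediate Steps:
(-3636 + J(-30))*(-2554 + (-2370 - 1*837)) = (-3636 - 58/(-30))*(-2554 + (-2370 - 1*837)) = (-3636 - 58*(-1/30))*(-2554 + (-2370 - 837)) = (-3636 + 29/15)*(-2554 - 3207) = -54511/15*(-5761) = 314037871/15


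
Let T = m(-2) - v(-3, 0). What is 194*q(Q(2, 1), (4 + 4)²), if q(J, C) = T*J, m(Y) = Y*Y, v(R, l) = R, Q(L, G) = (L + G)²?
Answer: 12222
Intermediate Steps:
Q(L, G) = (G + L)²
m(Y) = Y²
T = 7 (T = (-2)² - 1*(-3) = 4 + 3 = 7)
q(J, C) = 7*J
194*q(Q(2, 1), (4 + 4)²) = 194*(7*(1 + 2)²) = 194*(7*3²) = 194*(7*9) = 194*63 = 12222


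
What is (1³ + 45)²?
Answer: 2116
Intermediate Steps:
(1³ + 45)² = (1 + 45)² = 46² = 2116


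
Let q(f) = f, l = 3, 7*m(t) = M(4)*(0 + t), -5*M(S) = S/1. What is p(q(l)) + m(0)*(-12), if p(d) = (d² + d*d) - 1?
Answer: 17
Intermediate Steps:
M(S) = -S/5 (M(S) = -S/(5*1) = -S/5)
m(t) = -4*t/35 (m(t) = ((-⅕*4)*(0 + t))/7 = (-4*t/5)/7 = -4*t/35)
p(d) = -1 + 2*d² (p(d) = (d² + d²) - 1 = 2*d² - 1 = -1 + 2*d²)
p(q(l)) + m(0)*(-12) = (-1 + 2*3²) - 4/35*0*(-12) = (-1 + 2*9) + 0*(-12) = (-1 + 18) + 0 = 17 + 0 = 17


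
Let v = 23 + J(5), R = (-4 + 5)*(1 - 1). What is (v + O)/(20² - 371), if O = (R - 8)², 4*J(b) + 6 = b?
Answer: 347/116 ≈ 2.9914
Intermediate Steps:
J(b) = -3/2 + b/4
R = 0 (R = 1*0 = 0)
O = 64 (O = (0 - 8)² = (-8)² = 64)
v = 91/4 (v = 23 + (-3/2 + (¼)*5) = 23 + (-3/2 + 5/4) = 23 - ¼ = 91/4 ≈ 22.750)
(v + O)/(20² - 371) = (91/4 + 64)/(20² - 371) = 347/(4*(400 - 371)) = (347/4)/29 = (347/4)*(1/29) = 347/116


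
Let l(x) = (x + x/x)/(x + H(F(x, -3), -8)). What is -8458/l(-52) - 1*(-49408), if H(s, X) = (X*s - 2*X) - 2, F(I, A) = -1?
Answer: 755356/17 ≈ 44433.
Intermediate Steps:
H(s, X) = -2 - 2*X + X*s (H(s, X) = (-2*X + X*s) - 2 = -2 - 2*X + X*s)
l(x) = (1 + x)/(22 + x) (l(x) = (x + x/x)/(x + (-2 - 2*(-8) - 8*(-1))) = (x + 1)/(x + (-2 + 16 + 8)) = (1 + x)/(x + 22) = (1 + x)/(22 + x))
-8458/l(-52) - 1*(-49408) = -8458*(22 - 52)/(1 - 52) - 1*(-49408) = -8458/(-51/(-30)) + 49408 = -8458/((-1/30*(-51))) + 49408 = -8458/17/10 + 49408 = -8458*10/17 + 49408 = -84580/17 + 49408 = 755356/17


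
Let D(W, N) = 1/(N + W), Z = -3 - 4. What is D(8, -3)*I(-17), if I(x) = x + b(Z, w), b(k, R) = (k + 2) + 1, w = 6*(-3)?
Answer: -21/5 ≈ -4.2000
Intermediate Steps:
Z = -7
w = -18
b(k, R) = 3 + k (b(k, R) = (2 + k) + 1 = 3 + k)
I(x) = -4 + x (I(x) = x + (3 - 7) = x - 4 = -4 + x)
D(8, -3)*I(-17) = (-4 - 17)/(-3 + 8) = -21/5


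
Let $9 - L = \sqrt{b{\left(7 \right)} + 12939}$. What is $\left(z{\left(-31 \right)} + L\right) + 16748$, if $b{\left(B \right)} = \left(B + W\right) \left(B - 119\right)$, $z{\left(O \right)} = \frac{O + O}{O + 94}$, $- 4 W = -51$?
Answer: $\frac{1055629}{63} - \sqrt{10727} \approx 16652.0$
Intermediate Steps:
$W = \frac{51}{4}$ ($W = \left(- \frac{1}{4}\right) \left(-51\right) = \frac{51}{4} \approx 12.75$)
$z{\left(O \right)} = \frac{2 O}{94 + O}$
$b{\left(B \right)} = \left(-119 + B\right) \left(\frac{51}{4} + B\right)$ ($b{\left(B \right)} = \left(B + \frac{51}{4}\right) \left(B - 119\right) = \left(\frac{51}{4} + B\right) \left(-119 + B\right) = \left(-119 + B\right) \left(\frac{51}{4} + B\right)$)
$L = 9 - \sqrt{10727}$ ($L = 9 - \sqrt{\left(- \frac{6069}{4} + 7^{2} - \frac{2975}{4}\right) + 12939} = 9 - \sqrt{\left(- \frac{6069}{4} + 49 - \frac{2975}{4}\right) + 12939} = 9 - \sqrt{-2212 + 12939} = 9 - \sqrt{10727} \approx -94.571$)
$\left(z{\left(-31 \right)} + L\right) + 16748 = \left(2 \left(-31\right) \frac{1}{94 - 31} + \left(9 - \sqrt{10727}\right)\right) + 16748 = \left(2 \left(-31\right) \frac{1}{63} + \left(9 - \sqrt{10727}\right)\right) + 16748 = \left(- \frac{62}{63} + \left(9 - \sqrt{10727}\right)\right) + 16748 = \left(\frac{505}{63} - \sqrt{10727}\right) + 16748 = \frac{1055629}{63} - \sqrt{10727}$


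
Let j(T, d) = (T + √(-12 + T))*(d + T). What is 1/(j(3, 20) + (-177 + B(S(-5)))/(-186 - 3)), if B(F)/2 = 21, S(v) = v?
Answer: 3416/471433 - 3381*I/471433 ≈ 0.007246 - 0.0071718*I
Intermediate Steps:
j(T, d) = (T + d)*(T + √(-12 + T)) (j(T, d) = (T + √(-12 + T))*(T + d) = (T + d)*(T + √(-12 + T)))
B(F) = 42 (B(F) = 2*21 = 42)
1/(j(3, 20) + (-177 + B(S(-5)))/(-186 - 3)) = 1/((3² + 3*20 + 3*√(-12 + 3) + 20*√(-12 + 3)) + (-177 + 42)/(-186 - 3)) = 1/((9 + 60 + 3*√(-9) + 20*√(-9)) - 135/(-189)) = 1/((9 + 60 + 3*(3*I) + 20*(3*I)) - 135*(-1/189)) = 1/((9 + 60 + 9*I + 60*I) + 5/7) = 1/((69 + 69*I) + 5/7) = 1/(488/7 + 69*I) = 49*(488/7 - 69*I)/471433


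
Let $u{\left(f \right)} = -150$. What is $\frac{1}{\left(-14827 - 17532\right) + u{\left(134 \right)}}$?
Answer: $- \frac{1}{32509} \approx -3.0761 \cdot 10^{-5}$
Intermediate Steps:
$\frac{1}{\left(-14827 - 17532\right) + u{\left(134 \right)}} = \frac{1}{\left(-14827 - 17532\right) - 150} = \frac{1}{-32359 - 150} = \frac{1}{-32509} = - \frac{1}{32509}$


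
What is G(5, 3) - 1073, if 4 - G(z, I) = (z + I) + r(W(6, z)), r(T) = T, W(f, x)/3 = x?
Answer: -1092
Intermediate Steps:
W(f, x) = 3*x
G(z, I) = 4 - I - 4*z (G(z, I) = 4 - ((z + I) + 3*z) = 4 - ((I + z) + 3*z) = 4 - (I + 4*z) = 4 + (-I - 4*z) = 4 - I - 4*z)
G(5, 3) - 1073 = (4 - 1*3 - 4*5) - 1073 = (4 - 3 - 20) - 1073 = -19 - 1073 = -1092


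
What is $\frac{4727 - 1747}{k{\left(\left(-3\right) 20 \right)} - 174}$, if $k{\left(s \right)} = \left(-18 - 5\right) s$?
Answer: $\frac{1490}{603} \approx 2.471$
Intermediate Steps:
$k{\left(s \right)} = - 23 s$
$\frac{4727 - 1747}{k{\left(\left(-3\right) 20 \right)} - 174} = \frac{4727 - 1747}{- 23 \left(\left(-3\right) 20\right) - 174} = \frac{2980}{\left(-23\right) \left(-60\right) - 174} = \frac{2980}{1380 - 174} = \frac{2980}{1206} = 2980 \cdot \frac{1}{1206} = \frac{1490}{603}$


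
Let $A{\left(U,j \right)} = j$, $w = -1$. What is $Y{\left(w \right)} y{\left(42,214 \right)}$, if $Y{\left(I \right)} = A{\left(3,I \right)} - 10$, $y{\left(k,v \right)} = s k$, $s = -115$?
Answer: $53130$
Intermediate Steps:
$y{\left(k,v \right)} = - 115 k$
$Y{\left(I \right)} = -10 + I$ ($Y{\left(I \right)} = I - 10 = -10 + I$)
$Y{\left(w \right)} y{\left(42,214 \right)} = \left(-10 - 1\right) \left(\left(-115\right) 42\right) = \left(-11\right) \left(-4830\right) = 53130$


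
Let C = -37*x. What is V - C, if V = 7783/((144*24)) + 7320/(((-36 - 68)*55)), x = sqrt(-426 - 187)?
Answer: 480521/494208 + 37*I*sqrt(613) ≈ 0.97231 + 916.08*I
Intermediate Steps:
x = I*sqrt(613) (x = sqrt(-613) = I*sqrt(613) ≈ 24.759*I)
C = -37*I*sqrt(613) ≈ -916.08*I
V = 480521/494208 (V = 7783/3456 + 7320/((-104*55)) = 7783*(1/3456) + 7320/(-5720) = 7783/3456 + 7320*(-1/5720) = 7783/3456 - 183/143 = 480521/494208 ≈ 0.97231)
V - C = 480521/494208 - (-37)*I*sqrt(613) = 480521/494208 + 37*I*sqrt(613)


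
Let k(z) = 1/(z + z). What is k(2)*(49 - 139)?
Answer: -45/2 ≈ -22.500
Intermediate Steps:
k(z) = 1/(2*z)
k(2)*(49 - 139) = ((1/2)/2)*(49 - 139) = ((1/2)*(1/2))*(-90) = (1/4)*(-90) = -45/2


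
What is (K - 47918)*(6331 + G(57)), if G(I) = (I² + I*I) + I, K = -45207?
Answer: -1200008750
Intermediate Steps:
G(I) = I + 2*I² (G(I) = (I² + I²) + I = 2*I² + I = I + 2*I²)
(K - 47918)*(6331 + G(57)) = (-45207 - 47918)*(6331 + 57*(1 + 2*57)) = -93125*(6331 + 57*(1 + 114)) = -93125*(6331 + 57*115) = -93125*(6331 + 6555) = -93125*12886 = -1200008750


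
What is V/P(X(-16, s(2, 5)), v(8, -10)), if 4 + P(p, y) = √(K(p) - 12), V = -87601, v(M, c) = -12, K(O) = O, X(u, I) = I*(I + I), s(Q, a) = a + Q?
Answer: -175202/35 - 87601*√86/70 ≈ -16611.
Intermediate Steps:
s(Q, a) = Q + a
X(u, I) = 2*I² (X(u, I) = I*(2*I) = 2*I²)
P(p, y) = -4 + √(-12 + p) (P(p, y) = -4 + √(p - 12) = -4 + √(-12 + p))
V/P(X(-16, s(2, 5)), v(8, -10)) = -87601/(-4 + √(-12 + 2*(2 + 5)²)) = -87601/(-4 + √(-12 + 2*7²)) = -87601/(-4 + √(-12 + 2*49)) = -87601/(-4 + √(-12 + 98)) = -87601/(-4 + √86)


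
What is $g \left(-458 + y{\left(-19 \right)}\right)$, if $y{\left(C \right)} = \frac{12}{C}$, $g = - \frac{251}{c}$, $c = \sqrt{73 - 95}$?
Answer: $- \frac{1093607 i \sqrt{22}}{209} \approx - 24543.0 i$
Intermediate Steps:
$c = i \sqrt{22}$ ($c = \sqrt{-22} = i \sqrt{22} \approx 4.6904 i$)
$g = \frac{251 i \sqrt{22}}{22}$ ($g = - \frac{251}{i \sqrt{22}} = - 251 \left(- \frac{i \sqrt{22}}{22}\right) = \frac{251 i \sqrt{22}}{22} \approx 53.513 i$)
$g \left(-458 + y{\left(-19 \right)}\right) = \frac{251 i \sqrt{22}}{22} \left(-458 + \frac{12}{-19}\right) = \frac{251 i \sqrt{22}}{22} \left(-458 + 12 \left(- \frac{1}{19}\right)\right) = \frac{251 i \sqrt{22}}{22} \left(-458 - \frac{12}{19}\right) = \frac{251 i \sqrt{22}}{22} \left(- \frac{8714}{19}\right) = - \frac{1093607 i \sqrt{22}}{209}$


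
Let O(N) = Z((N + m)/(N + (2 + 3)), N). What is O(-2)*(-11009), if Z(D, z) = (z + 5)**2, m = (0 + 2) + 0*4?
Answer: -99081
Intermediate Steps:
m = 2 (m = 2 + 0 = 2)
Z(D, z) = (5 + z)**2
O(N) = (5 + N)**2
O(-2)*(-11009) = (5 - 2)**2*(-11009) = 3**2*(-11009) = 9*(-11009) = -99081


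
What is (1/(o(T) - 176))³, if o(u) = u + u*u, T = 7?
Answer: -1/1728000 ≈ -5.7870e-7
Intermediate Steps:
o(u) = u + u²
(1/(o(T) - 176))³ = (1/(7*(1 + 7) - 176))³ = (1/(7*8 - 176))³ = (1/(56 - 176))³ = (1/(-120))³ = (-1/120)³ = -1/1728000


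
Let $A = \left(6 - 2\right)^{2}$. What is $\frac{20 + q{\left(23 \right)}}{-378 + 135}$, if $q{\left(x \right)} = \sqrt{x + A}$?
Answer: $- \frac{20}{243} - \frac{\sqrt{39}}{243} \approx -0.108$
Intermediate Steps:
$A = 16$ ($A = 4^{2} = 16$)
$q{\left(x \right)} = \sqrt{16 + x}$ ($q{\left(x \right)} = \sqrt{x + 16} = \sqrt{16 + x}$)
$\frac{20 + q{\left(23 \right)}}{-378 + 135} = \frac{20 + \sqrt{16 + 23}}{-378 + 135} = \frac{20 + \sqrt{39}}{-243} = \left(20 + \sqrt{39}\right) \left(- \frac{1}{243}\right) = - \frac{20}{243} - \frac{\sqrt{39}}{243}$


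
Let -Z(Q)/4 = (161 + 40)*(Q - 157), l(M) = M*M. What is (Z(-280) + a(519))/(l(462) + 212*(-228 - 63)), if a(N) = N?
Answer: 117289/50584 ≈ 2.3187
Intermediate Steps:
l(M) = M²
Z(Q) = 126228 - 804*Q (Z(Q) = -4*(161 + 40)*(Q - 157) = -804*(-157 + Q) = -4*(-31557 + 201*Q) = 126228 - 804*Q)
(Z(-280) + a(519))/(l(462) + 212*(-228 - 63)) = ((126228 - 804*(-280)) + 519)/(462² + 212*(-228 - 63)) = ((126228 + 225120) + 519)/(213444 + 212*(-291)) = (351348 + 519)/(213444 - 61692) = 351867/151752 = 351867*(1/151752) = 117289/50584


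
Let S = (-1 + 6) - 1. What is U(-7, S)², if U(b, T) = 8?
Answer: 64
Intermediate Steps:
S = 4 (S = 5 - 1 = 4)
U(-7, S)² = 8² = 64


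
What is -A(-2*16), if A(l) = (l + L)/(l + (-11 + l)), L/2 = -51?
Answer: -134/75 ≈ -1.7867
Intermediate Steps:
L = -102 (L = 2*(-51) = -102)
A(l) = (-102 + l)/(-11 + 2*l) (A(l) = (l - 102)/(l + (-11 + l)) = (-102 + l)/(-11 + 2*l))
-A(-2*16) = -(-102 - 2*16)/(-11 + 2*(-2*16)) = -(-102 - 32)/(-11 + 2*(-32)) = -(-134)/(-11 - 64) = -(-134)/(-75) = -(-1)*(-134)/75 = -1*134/75 = -134/75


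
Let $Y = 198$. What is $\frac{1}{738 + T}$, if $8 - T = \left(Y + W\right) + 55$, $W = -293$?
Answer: $\frac{1}{786} \approx 0.0012723$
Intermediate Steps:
$T = 48$ ($T = 8 - \left(\left(198 - 293\right) + 55\right) = 8 - \left(-95 + 55\right) = 8 - -40 = 8 + 40 = 48$)
$\frac{1}{738 + T} = \frac{1}{738 + 48} = \frac{1}{786}$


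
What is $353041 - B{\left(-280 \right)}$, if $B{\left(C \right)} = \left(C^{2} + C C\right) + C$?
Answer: $196521$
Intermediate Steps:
$B{\left(C \right)} = C + 2 C^{2}$ ($B{\left(C \right)} = \left(C^{2} + C^{2}\right) + C = 2 C^{2} + C = C + 2 C^{2}$)
$353041 - B{\left(-280 \right)} = 353041 - - 280 \left(1 + 2 \left(-280\right)\right) = 353041 - - 280 \left(1 - 560\right) = 353041 - \left(-280\right) \left(-559\right) = 353041 - 156520 = 196521$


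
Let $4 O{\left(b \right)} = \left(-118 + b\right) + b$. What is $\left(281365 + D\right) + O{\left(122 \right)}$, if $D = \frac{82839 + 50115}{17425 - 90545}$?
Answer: $\frac{10287789563}{36560} \approx 2.8139 \cdot 10^{5}$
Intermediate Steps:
$O{\left(b \right)} = - \frac{59}{2} + \frac{b}{2}$ ($O{\left(b \right)} = \frac{\left(-118 + b\right) + b}{4} = \frac{-118 + 2 b}{4} = - \frac{59}{2} + \frac{b}{2}$)
$D = - \frac{66477}{36560}$ ($D = \frac{132954}{-73120} = 132954 \left(- \frac{1}{73120}\right) = - \frac{66477}{36560} \approx -1.8183$)
$\left(281365 + D\right) + O{\left(122 \right)} = \left(281365 - \frac{66477}{36560}\right) + \left(- \frac{59}{2} + \frac{1}{2} \cdot 122\right) = \frac{10286637923}{36560} + \left(- \frac{59}{2} + 61\right) = \frac{10286637923}{36560} + \frac{63}{2} = \frac{10287789563}{36560}$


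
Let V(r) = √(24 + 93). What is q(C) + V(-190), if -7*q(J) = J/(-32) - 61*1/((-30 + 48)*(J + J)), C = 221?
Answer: 440057/445536 + 3*√13 ≈ 11.804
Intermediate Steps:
V(r) = 3*√13 (V(r) = √117 = 3*√13)
q(J) = J/224 + 61/(252*J) (q(J) = -(J/(-32) - 61*1/((-30 + 48)*(J + J)))/7 = -(J*(-1/32) - 61*1/(36*J))/7 = -(-J/32 - 61*1/(36*J))/7 = -(-J/32 - 61/(36*J))/7 = -(-61/(36*J) - J/32)/7 = J/224 + 61/(252*J))
q(C) + V(-190) = ((1/224)*221 + (61/252)/221) + 3*√13 = (221/224 + (61/252)*(1/221)) + 3*√13 = (221/224 + 61/55692) + 3*√13 = 440057/445536 + 3*√13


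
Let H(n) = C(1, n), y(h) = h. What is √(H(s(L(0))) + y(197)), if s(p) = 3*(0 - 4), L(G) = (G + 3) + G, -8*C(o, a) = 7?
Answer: √3138/4 ≈ 14.004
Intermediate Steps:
C(o, a) = -7/8 (C(o, a) = -⅛*7 = -7/8)
L(G) = 3 + 2*G (L(G) = (3 + G) + G = 3 + 2*G)
s(p) = -12 (s(p) = 3*(-4) = -12)
H(n) = -7/8
√(H(s(L(0))) + y(197)) = √(-7/8 + 197) = √(1569/8) = √3138/4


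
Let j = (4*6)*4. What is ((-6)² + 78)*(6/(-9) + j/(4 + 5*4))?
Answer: 380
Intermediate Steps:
j = 96 (j = 24*4 = 96)
((-6)² + 78)*(6/(-9) + j/(4 + 5*4)) = ((-6)² + 78)*(6/(-9) + 96/(4 + 5*4)) = (36 + 78)*(6*(-⅑) + 96/(4 + 20)) = 114*(-⅔ + 96/24) = 114*(-⅔ + 96*(1/24)) = 114*(-⅔ + 4) = 114*(10/3) = 380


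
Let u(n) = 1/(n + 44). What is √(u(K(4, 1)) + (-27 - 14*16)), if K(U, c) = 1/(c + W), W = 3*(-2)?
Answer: 2*I*√3009279/219 ≈ 15.842*I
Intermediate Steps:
W = -6
K(U, c) = 1/(-6 + c) (K(U, c) = 1/(c - 6) = 1/(-6 + c))
u(n) = 1/(44 + n)
√(u(K(4, 1)) + (-27 - 14*16)) = √(1/(44 + 1/(-6 + 1)) + (-27 - 14*16)) = √(1/(44 + 1/(-5)) + (-27 - 224)) = √(1/(44 - ⅕) - 251) = √(1/(219/5) - 251) = √(5/219 - 251) = √(-54964/219) = 2*I*√3009279/219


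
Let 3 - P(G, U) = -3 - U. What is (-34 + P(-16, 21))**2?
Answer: 49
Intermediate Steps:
P(G, U) = 6 + U (P(G, U) = 3 - (-3 - U) = 3 + (3 + U) = 6 + U)
(-34 + P(-16, 21))**2 = (-34 + (6 + 21))**2 = (-34 + 27)**2 = (-7)**2 = 49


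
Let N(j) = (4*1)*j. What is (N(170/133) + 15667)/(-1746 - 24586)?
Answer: -2084391/3502156 ≈ -0.59517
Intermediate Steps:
N(j) = 4*j
(N(170/133) + 15667)/(-1746 - 24586) = (4*(170/133) + 15667)/(-1746 - 24586) = (4*(170*(1/133)) + 15667)/(-26332) = (4*(170/133) + 15667)*(-1/26332) = (680/133 + 15667)*(-1/26332) = (2084391/133)*(-1/26332) = -2084391/3502156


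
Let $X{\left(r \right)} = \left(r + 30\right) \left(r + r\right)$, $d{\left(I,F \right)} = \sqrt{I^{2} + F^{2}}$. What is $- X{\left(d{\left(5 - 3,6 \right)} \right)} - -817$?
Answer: $737 - 120 \sqrt{10} \approx 357.53$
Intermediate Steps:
$d{\left(I,F \right)} = \sqrt{F^{2} + I^{2}}$
$X{\left(r \right)} = 2 r \left(30 + r\right)$ ($X{\left(r \right)} = \left(30 + r\right) 2 r = 2 r \left(30 + r\right)$)
$- X{\left(d{\left(5 - 3,6 \right)} \right)} - -817 = - 2 \sqrt{6^{2} + \left(5 - 3\right)^{2}} \left(30 + \sqrt{6^{2} + \left(5 - 3\right)^{2}}\right) - -817 = - 2 \sqrt{36 + \left(5 - 3\right)^{2}} \left(30 + \sqrt{36 + \left(5 - 3\right)^{2}}\right) + 817 = - 2 \sqrt{36 + 2^{2}} \left(30 + \sqrt{36 + 2^{2}}\right) + 817 = - 2 \sqrt{36 + 4} \left(30 + \sqrt{36 + 4}\right) + 817 = - 2 \sqrt{40} \left(30 + \sqrt{40}\right) + 817 = - 2 \cdot 2 \sqrt{10} \left(30 + 2 \sqrt{10}\right) + 817 = - 4 \sqrt{10} \left(30 + 2 \sqrt{10}\right) + 817 = 817 - 4 \sqrt{10} \left(30 + 2 \sqrt{10}\right)$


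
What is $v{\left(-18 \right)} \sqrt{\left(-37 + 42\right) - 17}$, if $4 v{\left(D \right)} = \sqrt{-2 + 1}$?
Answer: $- \frac{\sqrt{3}}{2} \approx -0.86602$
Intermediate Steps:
$v{\left(D \right)} = \frac{i}{4}$ ($v{\left(D \right)} = \frac{\sqrt{-2 + 1}}{4} = \frac{\sqrt{-1}}{4} = \frac{i}{4}$)
$v{\left(-18 \right)} \sqrt{\left(-37 + 42\right) - 17} = \frac{i}{4} \sqrt{\left(-37 + 42\right) - 17} = \frac{i}{4} \sqrt{5 - 17} = \frac{i}{4} \sqrt{-12} = \frac{i}{4} \cdot 2 i \sqrt{3} = - \frac{\sqrt{3}}{2}$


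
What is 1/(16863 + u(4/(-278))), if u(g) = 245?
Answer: 1/17108 ≈ 5.8452e-5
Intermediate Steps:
1/(16863 + u(4/(-278))) = 1/(16863 + 245) = 1/17108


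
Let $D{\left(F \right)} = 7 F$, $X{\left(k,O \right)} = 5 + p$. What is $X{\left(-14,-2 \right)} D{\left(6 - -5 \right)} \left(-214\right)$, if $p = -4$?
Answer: $-16478$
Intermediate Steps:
$X{\left(k,O \right)} = 1$ ($X{\left(k,O \right)} = 5 - 4 = 1$)
$X{\left(-14,-2 \right)} D{\left(6 - -5 \right)} \left(-214\right) = 1 \cdot 7 \left(6 - -5\right) \left(-214\right) = 1 \cdot 7 \left(6 + 5\right) \left(-214\right) = 1 \cdot 7 \cdot 11 \left(-214\right) = 1 \cdot 77 \left(-214\right) = 77 \left(-214\right) = -16478$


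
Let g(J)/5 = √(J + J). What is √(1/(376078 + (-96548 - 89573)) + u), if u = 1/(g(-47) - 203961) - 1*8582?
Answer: √949785*√((-66499892090802 + 1630210973*I*√94)/(203961 - 5*I*√94))/189957 ≈ 6.2895e-12 - 92.639*I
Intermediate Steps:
g(J) = 5*√2*√J (g(J) = 5*√(J + J) = 5*√(2*J) = 5*(√2*√J) = 5*√2*√J)
u = -8582 + 1/(-203961 + 5*I*√94) (u = 1/(5*√2*√(-47) - 203961) - 1*8582 = 1/(5*√2*(I*√47) - 203961) - 8582 = 1/(5*I*√94 - 203961) - 8582 = 1/(-203961 + 5*I*√94) - 8582 = -8582 + 1/(-203961 + 5*I*√94) ≈ -8582.0 - 1.1653e-9*I)
√(1/(376078 + (-96548 - 89573)) + u) = √(1/(376078 + (-96548 - 89573)) + (-357011988640883/41600091871 - 5*I*√94/41600091871)) = √(1/(376078 - 186121) + (-357011988640883/41600091871 - 5*I*√94/41600091871)) = √(1/189957 + (-357011988640883/41600091871 - 5*I*√94/41600091871)) = √(-67816926284656120160/7902228651539547 - 5*I*√94/41600091871)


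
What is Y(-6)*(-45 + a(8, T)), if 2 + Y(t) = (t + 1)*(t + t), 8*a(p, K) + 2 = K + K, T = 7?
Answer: -2523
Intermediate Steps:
a(p, K) = -1/4 + K/4 (a(p, K) = -1/4 + (K + K)/8 = -1/4 + (2*K)/8 = -1/4 + K/4)
Y(t) = -2 + 2*t*(1 + t) (Y(t) = -2 + (t + 1)*(t + t) = -2 + (1 + t)*(2*t) = -2 + 2*t*(1 + t))
Y(-6)*(-45 + a(8, T)) = (-2 + 2*(-6) + 2*(-6)**2)*(-45 + (-1/4 + (1/4)*7)) = (-2 - 12 + 2*36)*(-45 + (-1/4 + 7/4)) = (-2 - 12 + 72)*(-45 + 3/2) = 58*(-87/2) = -2523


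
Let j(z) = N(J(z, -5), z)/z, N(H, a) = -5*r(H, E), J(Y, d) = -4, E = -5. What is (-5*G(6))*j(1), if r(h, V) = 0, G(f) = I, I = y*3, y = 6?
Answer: 0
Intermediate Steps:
I = 18 (I = 6*3 = 18)
G(f) = 18
N(H, a) = 0 (N(H, a) = -5*0 = 0)
j(z) = 0 (j(z) = 0/z = 0)
(-5*G(6))*j(1) = -5*18*0 = -90*0 = 0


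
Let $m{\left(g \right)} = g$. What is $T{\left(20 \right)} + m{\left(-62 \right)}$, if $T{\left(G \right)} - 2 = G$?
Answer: $-40$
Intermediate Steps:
$T{\left(G \right)} = 2 + G$
$T{\left(20 \right)} + m{\left(-62 \right)} = \left(2 + 20\right) - 62 = 22 - 62 = -40$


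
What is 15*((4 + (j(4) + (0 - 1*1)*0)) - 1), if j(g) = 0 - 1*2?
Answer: 15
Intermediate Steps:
j(g) = -2 (j(g) = 0 - 2 = -2)
15*((4 + (j(4) + (0 - 1*1)*0)) - 1) = 15*((4 + (-2 + (0 - 1*1)*0)) - 1) = 15*((4 + (-2 + (0 - 1)*0)) - 1) = 15*((4 + (-2 - 1*0)) - 1) = 15*((4 + (-2 + 0)) - 1) = 15*((4 - 2) - 1) = 15*(2 - 1) = 15*1 = 15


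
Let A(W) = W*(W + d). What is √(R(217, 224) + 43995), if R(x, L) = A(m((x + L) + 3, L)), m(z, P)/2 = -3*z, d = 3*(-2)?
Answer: 25*√11451 ≈ 2675.2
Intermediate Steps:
d = -6
m(z, P) = -6*z (m(z, P) = 2*(-3*z) = -6*z)
A(W) = W*(-6 + W) (A(W) = W*(W - 6) = W*(-6 + W))
R(x, L) = (-24 - 6*L - 6*x)*(-18 - 6*L - 6*x) (R(x, L) = (-6*((x + L) + 3))*(-6 - 6*((x + L) + 3)) = (-6*((L + x) + 3))*(-6 - 6*((L + x) + 3)) = (-6*(3 + L + x))*(-6 - 6*(3 + L + x)) = (-18 - 6*L - 6*x)*(-6 + (-18 - 6*L - 6*x)) = (-18 - 6*L - 6*x)*(-24 - 6*L - 6*x) = (-24 - 6*L - 6*x)*(-18 - 6*L - 6*x))
√(R(217, 224) + 43995) = √(36*(3 + 224 + 217)*(4 + 224 + 217) + 43995) = √(36*444*445 + 43995) = √(7112880 + 43995) = √7156875 = 25*√11451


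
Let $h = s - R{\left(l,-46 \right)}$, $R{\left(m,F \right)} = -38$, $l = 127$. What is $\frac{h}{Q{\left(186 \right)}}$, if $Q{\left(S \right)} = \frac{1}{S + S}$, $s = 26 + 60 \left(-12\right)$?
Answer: $-244032$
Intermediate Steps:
$s = -694$ ($s = 26 - 720 = -694$)
$Q{\left(S \right)} = \frac{1}{2 S}$
$h = -656$ ($h = -694 - -38 = -694 + 38 = -656$)
$\frac{h}{Q{\left(186 \right)}} = - \frac{656}{\frac{1}{2} \cdot \frac{1}{186}} = - 656 \frac{1}{\frac{1}{372}} = \left(-656\right) 372 = -244032$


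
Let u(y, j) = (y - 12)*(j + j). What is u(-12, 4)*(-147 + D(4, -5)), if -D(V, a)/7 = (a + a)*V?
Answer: -25536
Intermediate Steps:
D(V, a) = -14*V*a (D(V, a) = -7*(a + a)*V = -7*2*a*V = -14*V*a)
u(y, j) = 2*j*(-12 + y) (u(y, j) = (-12 + y)*(2*j) = 2*j*(-12 + y))
u(-12, 4)*(-147 + D(4, -5)) = (2*4*(-12 - 12))*(-147 - 14*4*(-5)) = (2*4*(-24))*(-147 + 280) = -192*133 = -25536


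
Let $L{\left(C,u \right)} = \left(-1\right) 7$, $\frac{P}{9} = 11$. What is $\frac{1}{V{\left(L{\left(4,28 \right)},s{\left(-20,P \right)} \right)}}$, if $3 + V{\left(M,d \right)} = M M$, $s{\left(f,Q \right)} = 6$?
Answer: $\frac{1}{46} \approx 0.021739$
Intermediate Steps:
$P = 99$ ($P = 9 \cdot 11 = 99$)
$L{\left(C,u \right)} = -7$
$V{\left(M,d \right)} = -3 + M^{2}$ ($V{\left(M,d \right)} = -3 + M M = -3 + M^{2}$)
$\frac{1}{V{\left(L{\left(4,28 \right)},s{\left(-20,P \right)} \right)}} = \frac{1}{-3 + \left(-7\right)^{2}} = \frac{1}{-3 + 49} = \frac{1}{46}$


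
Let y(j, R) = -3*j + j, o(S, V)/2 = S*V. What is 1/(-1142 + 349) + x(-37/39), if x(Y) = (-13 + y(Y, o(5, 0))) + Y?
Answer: -28673/2379 ≈ -12.053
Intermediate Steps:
o(S, V) = 2*S*V (o(S, V) = 2*(S*V) = 2*S*V)
y(j, R) = -2*j
x(Y) = -13 - Y (x(Y) = (-13 - 2*Y) + Y = -13 - Y)
1/(-1142 + 349) + x(-37/39) = 1/(-1142 + 349) + (-13 - (-37)/39) = 1/(-793) + (-13 - (-37)/39) = -1/793 + (-13 - 1*(-37/39)) = -1/793 + (-13 + 37/39) = -1/793 - 470/39 = -28673/2379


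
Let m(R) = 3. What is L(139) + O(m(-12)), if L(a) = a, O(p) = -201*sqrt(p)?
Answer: 139 - 201*sqrt(3) ≈ -209.14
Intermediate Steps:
L(139) + O(m(-12)) = 139 - 201*sqrt(3)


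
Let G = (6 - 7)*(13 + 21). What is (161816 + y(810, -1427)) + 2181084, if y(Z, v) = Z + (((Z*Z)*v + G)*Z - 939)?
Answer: -758363991769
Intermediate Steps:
G = -34 (G = -1*34 = -34)
y(Z, v) = -939 + Z + Z*(-34 + v*Z**2) (y(Z, v) = Z + (((Z*Z)*v - 34)*Z - 939) = Z + ((Z**2*v - 34)*Z - 939) = Z + ((v*Z**2 - 34)*Z - 939) = Z + ((-34 + v*Z**2)*Z - 939) = Z + (Z*(-34 + v*Z**2) - 939) = Z + (-939 + Z*(-34 + v*Z**2)) = -939 + Z + Z*(-34 + v*Z**2))
(161816 + y(810, -1427)) + 2181084 = (161816 + (-939 - 33*810 - 1427*810**3)) + 2181084 = (161816 + (-939 - 26730 - 1427*531441000)) + 2181084 = (161816 + (-939 - 26730 - 758366307000)) + 2181084 = (161816 - 758366334669) + 2181084 = -758366172853 + 2181084 = -758363991769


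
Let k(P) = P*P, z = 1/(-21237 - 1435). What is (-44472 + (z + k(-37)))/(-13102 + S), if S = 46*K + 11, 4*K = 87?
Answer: 977231217/274115816 ≈ 3.5650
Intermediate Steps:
K = 87/4 (K = (¼)*87 = 87/4 ≈ 21.750)
z = -1/22672 (z = 1/(-22672) = -1/22672 ≈ -4.4107e-5)
k(P) = P²
S = 2023/2 (S = 46*(87/4) + 11 = 2001/2 + 11 = 2023/2 ≈ 1011.5)
(-44472 + (z + k(-37)))/(-13102 + S) = (-44472 + (-1/22672 + (-37)²))/(-13102 + 2023/2) = (-44472 + (-1/22672 + 1369))/(-24181/2) = (-44472 + 31037967/22672)*(-2/24181) = -977231217/22672*(-2/24181) = 977231217/274115816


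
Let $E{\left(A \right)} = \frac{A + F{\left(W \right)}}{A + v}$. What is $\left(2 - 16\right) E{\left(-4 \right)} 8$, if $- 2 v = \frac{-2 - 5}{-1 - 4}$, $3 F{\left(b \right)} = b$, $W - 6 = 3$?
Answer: $- \frac{1120}{47} \approx -23.83$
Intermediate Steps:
$W = 9$ ($W = 6 + 3 = 9$)
$F{\left(b \right)} = \frac{b}{3}$
$v = - \frac{7}{10}$ ($v = - \frac{\left(-2 - 5\right) \frac{1}{-1 - 4}}{2} = - \frac{\left(-7\right) \frac{1}{-5}}{2} = - \frac{\left(-7\right) \left(- \frac{1}{5}\right)}{2} = \left(- \frac{1}{2}\right) \frac{7}{5} = - \frac{7}{10} \approx -0.7$)
$E{\left(A \right)} = \frac{3 + A}{- \frac{7}{10} + A}$ ($E{\left(A \right)} = \frac{A + \frac{1}{3} \cdot 9}{A - \frac{7}{10}} = \frac{A + 3}{- \frac{7}{10} + A} = \frac{3 + A}{- \frac{7}{10} + A}$)
$\left(2 - 16\right) E{\left(-4 \right)} 8 = \left(2 - 16\right) \frac{10 \left(3 - 4\right)}{-7 + 10 \left(-4\right)} 8 = \left(2 - 16\right) 10 \frac{1}{-7 - 40} \left(-1\right) 8 = - 14 \cdot 10 \frac{1}{-47} \left(-1\right) 8 = - 14 \cdot 10 \left(- \frac{1}{47}\right) \left(-1\right) 8 = \left(-14\right) \frac{10}{47} \cdot 8 = \left(- \frac{140}{47}\right) 8 = - \frac{1120}{47}$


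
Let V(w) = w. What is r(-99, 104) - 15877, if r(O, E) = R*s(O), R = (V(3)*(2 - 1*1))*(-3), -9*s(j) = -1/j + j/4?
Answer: -6297089/396 ≈ -15902.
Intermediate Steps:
s(j) = -j/36 + 1/(9*j) (s(j) = -(-1/j + j/4)/9 = -j/36 + 1/(9*j))
R = -9 (R = (3*(2 - 1*1))*(-3) = (3*(2 - 1))*(-3) = (3*1)*(-3) = 3*(-3) = -9)
r(O, E) = -(4 - O**2)/(4*O)
r(-99, 104) - 15877 = (-1/(-99) + (1/4)*(-99)) - 15877 = (-1*(-1/99) - 99/4) - 15877 = (1/99 - 99/4) - 15877 = -9797/396 - 15877 = -6297089/396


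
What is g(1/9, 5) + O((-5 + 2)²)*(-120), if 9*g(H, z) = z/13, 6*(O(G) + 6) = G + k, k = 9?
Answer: 42125/117 ≈ 360.04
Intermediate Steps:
O(G) = -9/2 + G/6 (O(G) = -6 + (G + 9)/6 = -6 + (9 + G)/6 = -6 + (3/2 + G/6) = -9/2 + G/6)
g(H, z) = z/117 (g(H, z) = (z/13)/9 = z/117)
g(1/9, 5) + O((-5 + 2)²)*(-120) = (1/117)*5 + (-9/2 + (-5 + 2)²/6)*(-120) = 5/117 + (-9/2 + (⅙)*(-3)²)*(-120) = 5/117 + (-9/2 + (⅙)*9)*(-120) = 5/117 + (-9/2 + 3/2)*(-120) = 5/117 - 3*(-120) = 5/117 + 360 = 42125/117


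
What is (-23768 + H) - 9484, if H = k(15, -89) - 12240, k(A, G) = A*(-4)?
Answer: -45552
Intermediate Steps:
k(A, G) = -4*A
H = -12300 (H = -4*15 - 12240 = -60 - 12240 = -12300)
(-23768 + H) - 9484 = (-23768 - 12300) - 9484 = -36068 - 9484 = -45552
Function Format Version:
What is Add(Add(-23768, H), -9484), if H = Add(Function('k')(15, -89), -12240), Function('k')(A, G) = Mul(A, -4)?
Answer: -45552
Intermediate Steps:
Function('k')(A, G) = Mul(-4, A)
H = -12300 (H = Add(Mul(-4, 15), -12240) = Add(-60, -12240) = -12300)
Add(Add(-23768, H), -9484) = Add(Add(-23768, -12300), -9484) = Add(-36068, -9484) = -45552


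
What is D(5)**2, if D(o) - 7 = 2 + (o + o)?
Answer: 361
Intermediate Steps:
D(o) = 9 + 2*o (D(o) = 7 + (2 + (o + o)) = 7 + (2 + 2*o) = 9 + 2*o)
D(5)**2 = (9 + 2*5)**2 = (9 + 10)**2 = 19**2 = 361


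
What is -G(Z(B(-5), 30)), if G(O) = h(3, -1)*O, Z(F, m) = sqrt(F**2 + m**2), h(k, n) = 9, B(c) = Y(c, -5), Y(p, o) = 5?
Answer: -45*sqrt(37) ≈ -273.72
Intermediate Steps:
B(c) = 5
G(O) = 9*O
-G(Z(B(-5), 30)) = -9*sqrt(5**2 + 30**2) = -9*sqrt(25 + 900) = -9*sqrt(925) = -9*5*sqrt(37) = -45*sqrt(37)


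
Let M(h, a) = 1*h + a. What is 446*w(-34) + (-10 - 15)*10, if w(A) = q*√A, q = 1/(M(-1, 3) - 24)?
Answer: -250 - 223*I*√34/11 ≈ -250.0 - 118.21*I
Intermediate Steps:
M(h, a) = a + h (M(h, a) = h + a = a + h)
q = -1/22 (q = 1/((3 - 1) - 24) = 1/(2 - 24) = 1/(-22) = -1/22 ≈ -0.045455)
w(A) = -√A/22
446*w(-34) + (-10 - 15)*10 = 446*(-I*√34/22) + (-10 - 15)*10 = 446*(-I*√34/22) - 25*10 = 446*(-I*√34/22) - 250 = -223*I*√34/11 - 250 = -250 - 223*I*√34/11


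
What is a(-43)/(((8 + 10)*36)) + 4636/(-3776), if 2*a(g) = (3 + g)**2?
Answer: 521/76464 ≈ 0.0068137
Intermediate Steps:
a(g) = (3 + g)**2/2
a(-43)/(((8 + 10)*36)) + 4636/(-3776) = ((3 - 43)**2/2)/(((8 + 10)*36)) + 4636/(-3776) = ((1/2)*(-40)**2)/((18*36)) + 4636*(-1/3776) = ((1/2)*1600)/648 - 1159/944 = 800*(1/648) - 1159/944 = 100/81 - 1159/944 = 521/76464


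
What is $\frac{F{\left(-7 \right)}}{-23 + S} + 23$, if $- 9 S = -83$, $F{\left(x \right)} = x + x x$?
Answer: $\frac{1237}{62} \approx 19.952$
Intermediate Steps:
$F{\left(x \right)} = x + x^{2}$
$S = \frac{83}{9}$ ($S = \left(- \frac{1}{9}\right) \left(-83\right) = \frac{83}{9} \approx 9.2222$)
$\frac{F{\left(-7 \right)}}{-23 + S} + 23 = \frac{\left(-7\right) \left(1 - 7\right)}{-23 + \frac{83}{9}} + 23 = \frac{\left(-7\right) \left(-6\right)}{- \frac{124}{9}} + 23 = \left(- \frac{9}{124}\right) 42 + 23 = - \frac{189}{62} + 23 = \frac{1237}{62}$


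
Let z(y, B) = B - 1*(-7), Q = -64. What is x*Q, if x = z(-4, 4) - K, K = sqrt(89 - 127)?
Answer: -704 + 64*I*sqrt(38) ≈ -704.0 + 394.52*I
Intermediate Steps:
K = I*sqrt(38) (K = sqrt(-38) = I*sqrt(38) ≈ 6.1644*I)
z(y, B) = 7 + B (z(y, B) = B + 7 = 7 + B)
x = 11 - I*sqrt(38) (x = (7 + 4) - I*sqrt(38) = 11 - I*sqrt(38) ≈ 11.0 - 6.1644*I)
x*Q = (11 - I*sqrt(38))*(-64) = -704 + 64*I*sqrt(38)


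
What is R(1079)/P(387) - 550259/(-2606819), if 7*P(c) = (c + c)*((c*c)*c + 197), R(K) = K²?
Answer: 1300356657297287/6155064503899200 ≈ 0.21127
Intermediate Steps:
P(c) = 2*c*(197 + c³)/7 (P(c) = ((c + c)*((c*c)*c + 197))/7 = ((2*c)*(c²*c + 197))/7 = ((2*c)*(c³ + 197))/7 = ((2*c)*(197 + c³))/7 = (2*c*(197 + c³))/7 = 2*c*(197 + c³)/7)
R(1079)/P(387) - 550259/(-2606819) = 1079²/(((2/7)*387*(197 + 387³))) - 550259/(-2606819) = 1164241/(((2/7)*387*(197 + 57960603))) - 550259*(-1/2606819) = 1164241/(((2/7)*387*57960800)) + 28961/137201 = 1164241/(44861659200/7) + 28961/137201 = 1164241*(7/44861659200) + 28961/137201 = 8149687/44861659200 + 28961/137201 = 1300356657297287/6155064503899200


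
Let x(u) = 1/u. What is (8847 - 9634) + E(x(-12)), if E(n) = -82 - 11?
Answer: -880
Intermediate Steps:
E(n) = -93
(8847 - 9634) + E(x(-12)) = (8847 - 9634) - 93 = -787 - 93 = -880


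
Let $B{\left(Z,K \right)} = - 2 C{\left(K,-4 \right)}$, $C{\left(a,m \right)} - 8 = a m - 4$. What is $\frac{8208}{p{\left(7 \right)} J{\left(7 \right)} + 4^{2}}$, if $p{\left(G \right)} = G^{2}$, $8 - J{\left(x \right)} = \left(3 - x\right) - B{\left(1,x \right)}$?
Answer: $\frac{2052}{739} \approx 2.7767$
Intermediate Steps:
$C{\left(a,m \right)} = 4 + a m$ ($C{\left(a,m \right)} = 8 + \left(a m - 4\right) = 8 + \left(-4 + a m\right) = 4 + a m$)
$B{\left(Z,K \right)} = -8 + 8 K$ ($B{\left(Z,K \right)} = - 2 \left(4 + K \left(-4\right)\right) = - 2 \left(4 - 4 K\right) = -8 + 8 K$)
$J{\left(x \right)} = -3 + 9 x$ ($J{\left(x \right)} = 8 - \left(\left(3 - x\right) - \left(-8 + 8 x\right)\right) = 8 - \left(11 - 9 x\right) = 8 + \left(-11 + 9 x\right) = -3 + 9 x$)
$\frac{8208}{p{\left(7 \right)} J{\left(7 \right)} + 4^{2}} = \frac{8208}{7^{2} \left(-3 + 9 \cdot 7\right) + 4^{2}} = \frac{8208}{49 \left(-3 + 63\right) + 16} = \frac{8208}{49 \cdot 60 + 16} = \frac{8208}{2940 + 16} = \frac{8208}{2956} = 8208 \cdot \frac{1}{2956} = \frac{2052}{739}$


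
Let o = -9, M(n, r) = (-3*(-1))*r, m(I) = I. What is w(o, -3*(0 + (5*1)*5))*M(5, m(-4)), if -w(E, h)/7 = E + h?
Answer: -7056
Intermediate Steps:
M(n, r) = 3*r
w(E, h) = -7*E - 7*h (w(E, h) = -7*(E + h) = -7*E - 7*h)
w(o, -3*(0 + (5*1)*5))*M(5, m(-4)) = (-7*(-9) - (-21)*(0 + (5*1)*5))*(3*(-4)) = (63 - (-21)*(0 + 5*5))*(-12) = (63 - (-21)*(0 + 25))*(-12) = (63 - (-21)*25)*(-12) = (63 - 7*(-75))*(-12) = (63 + 525)*(-12) = 588*(-12) = -7056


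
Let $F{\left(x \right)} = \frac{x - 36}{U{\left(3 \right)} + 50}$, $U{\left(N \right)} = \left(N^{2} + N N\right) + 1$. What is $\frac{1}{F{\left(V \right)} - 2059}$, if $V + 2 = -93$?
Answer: $- \frac{69}{142202} \approx -0.00048523$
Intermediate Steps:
$V = -95$ ($V = -2 - 93 = -95$)
$U{\left(N \right)} = 1 + 2 N^{2}$ ($U{\left(N \right)} = \left(N^{2} + N^{2}\right) + 1 = 2 N^{2} + 1 = 1 + 2 N^{2}$)
$F{\left(x \right)} = - \frac{12}{23} + \frac{x}{69}$ ($F{\left(x \right)} = \frac{x - 36}{\left(1 + 2 \cdot 3^{2}\right) + 50} = \frac{-36 + x}{\left(1 + 2 \cdot 9\right) + 50} = \frac{-36 + x}{\left(1 + 18\right) + 50} = \frac{-36 + x}{19 + 50} = \frac{-36 + x}{69} = \left(-36 + x\right) \frac{1}{69} = - \frac{12}{23} + \frac{x}{69}$)
$\frac{1}{F{\left(V \right)} - 2059} = \frac{1}{\left(- \frac{12}{23} + \frac{1}{69} \left(-95\right)\right) - 2059} = \frac{1}{\left(- \frac{12}{23} - \frac{95}{69}\right) - 2059} = \frac{1}{- \frac{131}{69} - 2059} = \frac{1}{- \frac{142202}{69}} = - \frac{69}{142202}$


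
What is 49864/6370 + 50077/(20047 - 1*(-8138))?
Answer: 172440733/17953845 ≈ 9.6047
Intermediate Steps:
49864/6370 + 50077/(20047 - 1*(-8138)) = 49864*(1/6370) + 50077/(20047 + 8138) = 24932/3185 + 50077/28185 = 172440733/17953845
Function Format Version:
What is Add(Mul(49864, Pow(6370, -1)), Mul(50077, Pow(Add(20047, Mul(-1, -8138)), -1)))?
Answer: Rational(172440733, 17953845) ≈ 9.6047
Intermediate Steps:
Add(Mul(49864, Pow(6370, -1)), Mul(50077, Pow(Add(20047, Mul(-1, -8138)), -1))) = Add(Mul(49864, Rational(1, 6370)), Mul(50077, Pow(Add(20047, 8138), -1))) = Add(Rational(24932, 3185), Mul(50077, Pow(28185, -1))) = Add(Rational(24932, 3185), Mul(50077, Rational(1, 28185))) = Add(Rational(24932, 3185), Rational(50077, 28185)) = Rational(172440733, 17953845)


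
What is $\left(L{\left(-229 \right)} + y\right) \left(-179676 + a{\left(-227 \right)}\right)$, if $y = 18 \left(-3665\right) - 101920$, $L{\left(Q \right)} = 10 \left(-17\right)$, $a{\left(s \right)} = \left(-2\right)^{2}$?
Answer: $30195676320$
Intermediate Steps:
$a{\left(s \right)} = 4$
$L{\left(Q \right)} = -170$
$y = -167890$ ($y = -65970 - 101920 = -167890$)
$\left(L{\left(-229 \right)} + y\right) \left(-179676 + a{\left(-227 \right)}\right) = \left(-170 - 167890\right) \left(-179676 + 4\right) = \left(-168060\right) \left(-179672\right) = 30195676320$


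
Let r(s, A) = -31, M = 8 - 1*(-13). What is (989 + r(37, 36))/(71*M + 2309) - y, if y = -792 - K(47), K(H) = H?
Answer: 1594579/1900 ≈ 839.25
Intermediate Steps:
M = 21 (M = 8 + 13 = 21)
y = -839 (y = -792 - 1*47 = -792 - 47 = -839)
(989 + r(37, 36))/(71*M + 2309) - y = (989 - 31)/(71*21 + 2309) - 1*(-839) = 958/(1491 + 2309) + 839 = 958/3800 + 839 = 958*(1/3800) + 839 = 479/1900 + 839 = 1594579/1900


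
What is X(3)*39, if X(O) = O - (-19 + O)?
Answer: 741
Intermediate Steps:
X(O) = 19 (X(O) = O + (19 - O) = 19)
X(3)*39 = 19*39 = 741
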